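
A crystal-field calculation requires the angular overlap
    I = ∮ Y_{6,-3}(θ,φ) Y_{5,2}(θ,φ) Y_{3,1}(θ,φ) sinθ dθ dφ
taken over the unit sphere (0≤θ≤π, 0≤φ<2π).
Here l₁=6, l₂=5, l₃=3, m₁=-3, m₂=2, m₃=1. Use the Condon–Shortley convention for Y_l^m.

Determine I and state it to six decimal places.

Checks pass: Σm=0; 14 even; l₃=3∈[1,11].
(2·6+1)(2·5+1)(2·3+1) = 1001
Δ: 8! 4! 2! / 15! → 1/675675
sum: t=3:−1/8640 t=4:+1/2304 t=5:−1/8640 = 7/34560
3j²(6 5 3; 0 0 0) = Δ·Π!·Σ² = 7/429  (sign -1)
sum: t=5:−1/34560 t=6:+1/8640 t=7:−1/40320 = 1/16128
3j²(6 5 3; -3 2 1) = Δ·Π!·Σ² = 18/1001  (sign +1)
combine: 4πI² = 1001·7/429·18/1001 = 42/143
take √, sign -1: I = -0.15288036

-0.152880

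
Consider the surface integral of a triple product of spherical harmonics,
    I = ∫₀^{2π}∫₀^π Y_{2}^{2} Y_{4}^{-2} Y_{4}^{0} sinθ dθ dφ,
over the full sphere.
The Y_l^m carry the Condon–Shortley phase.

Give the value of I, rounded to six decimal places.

-0.190365

Rules hold: Σm=0, L=10 even, 2≤4≤6.
N = 5·9·9 = 405
Δ = 2!·2!·6!/11! = 1/13860
Racah Σ t=0..2: t=0:+1/192 t=1:−1/36 t=2:+1/192 = -5/288
⇒ 3j(2 4 4; 0 0 0)² = 20/693, sgn -1
Racah Σ t=0..0: t=0:+1/192 = 1/192
⇒ 3j(2 4 4; 2 -2 0)² = 3/77, sgn +1
4πI² = N·(3j₀)²·(3jₘ)² = 2700/5929
I = -1·√(0.455389/4π) = -0.19036462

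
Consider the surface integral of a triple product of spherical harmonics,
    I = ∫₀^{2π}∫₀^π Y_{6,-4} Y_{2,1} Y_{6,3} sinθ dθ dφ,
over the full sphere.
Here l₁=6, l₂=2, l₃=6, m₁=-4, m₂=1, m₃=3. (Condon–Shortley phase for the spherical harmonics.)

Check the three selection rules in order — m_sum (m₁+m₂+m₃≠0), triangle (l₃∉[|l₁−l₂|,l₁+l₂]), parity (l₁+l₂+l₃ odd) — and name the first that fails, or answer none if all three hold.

none

azimuthal sum: -4 + 1 + 3 = 0  ✓
4 ≤ 6 ≤ 8 (triangle on l)  ✓
L = 6 + 2 + 6 = 14 (even)  ✓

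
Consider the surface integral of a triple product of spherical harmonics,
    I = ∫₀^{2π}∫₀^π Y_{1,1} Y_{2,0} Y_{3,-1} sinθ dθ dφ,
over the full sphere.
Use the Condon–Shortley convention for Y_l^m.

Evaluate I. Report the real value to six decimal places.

-0.202301

Checks pass: Σm=0; 6 even; l₃=3∈[1,3].
(2·1+1)(2·2+1)(2·3+1) = 105
Δ: 0! 2! 4! / 7! → 1/105
sum: t=0:+1/4 = 1/4
3j²(1 2 3; 0 0 0) = Δ·Π!·Σ² = 3/35  (sign -1)
sum: t=0:+1/8 = 1/8
3j²(1 2 3; 1 0 -1) = Δ·Π!·Σ² = 2/35  (sign +1)
combine: 4πI² = 105·3/35·2/35 = 18/35
take √, sign -1: I = -0.20230066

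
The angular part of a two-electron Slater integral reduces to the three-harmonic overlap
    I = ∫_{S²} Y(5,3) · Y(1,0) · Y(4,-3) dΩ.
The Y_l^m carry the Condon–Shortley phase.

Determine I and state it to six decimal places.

-0.196426

Rules hold: Σm=0, L=10 even, 4≤4≤6.
N = 11·3·9 = 297
Δ = 2!·8!·0!/11! = 1/495
Racah Σ t=1..1: t=1:−1/576 = -1/576
⇒ 3j(5 1 4; 0 0 0)² = 5/99, sgn -1
Racah Σ t=1..1: t=1:−1/5040 = -1/5040
⇒ 3j(5 1 4; 3 0 -3)² = 16/495, sgn +1
4πI² = N·(3j₀)²·(3jₘ)² = 16/33
I = -1·√(0.484848/4π) = -0.19642560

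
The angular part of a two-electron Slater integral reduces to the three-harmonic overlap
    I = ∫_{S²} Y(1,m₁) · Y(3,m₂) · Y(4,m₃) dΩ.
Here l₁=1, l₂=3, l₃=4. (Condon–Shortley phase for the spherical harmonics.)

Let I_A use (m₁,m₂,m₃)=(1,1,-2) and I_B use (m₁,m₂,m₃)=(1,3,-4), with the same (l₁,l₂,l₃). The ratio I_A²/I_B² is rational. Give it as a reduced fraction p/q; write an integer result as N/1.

l's match ⇒ only the (l;m) 3-j factors differ between A and B.
A: triangle coeff Δ(1,3,4) = 1/252; Σ_t [0,0]: t=0:+1/96 = 1/96; (3j)²=5/84 [(1 3 4; 1 1 -2)], sign=+1
B: triangle coeff Δ(1,3,4) = 1/252; Σ_t [0,0]: t=0:+1/1440 = 1/1440; (3j)²=1/9 [(1 3 4; 1 3 -4)], sign=+1
I_A²/I_B² = (5/84)/(1/9) = 15/28

15/28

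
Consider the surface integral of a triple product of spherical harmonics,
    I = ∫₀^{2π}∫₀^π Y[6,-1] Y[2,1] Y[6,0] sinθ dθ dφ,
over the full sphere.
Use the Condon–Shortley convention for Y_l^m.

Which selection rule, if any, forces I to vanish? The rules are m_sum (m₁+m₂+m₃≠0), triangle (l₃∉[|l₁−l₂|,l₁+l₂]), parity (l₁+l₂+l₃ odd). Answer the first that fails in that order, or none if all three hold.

Σmᵢ = 0  ✓
l₃∈[|l₁−l₂|,l₁+l₂]=[4,8], have l₃=6  ✓
Σlᵢ = 14 ⇒ even  ✓

none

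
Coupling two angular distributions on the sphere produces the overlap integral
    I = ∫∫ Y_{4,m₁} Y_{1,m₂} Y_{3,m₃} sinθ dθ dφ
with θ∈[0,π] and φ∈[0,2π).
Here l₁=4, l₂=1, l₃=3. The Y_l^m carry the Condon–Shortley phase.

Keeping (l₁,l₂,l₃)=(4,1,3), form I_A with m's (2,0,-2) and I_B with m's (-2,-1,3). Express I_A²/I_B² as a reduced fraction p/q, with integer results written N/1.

l's match ⇒ only the (l;m) 3-j factors differ between A and B.
A: triangle coeff Δ(4,1,3) = 1/252; Σ_t [1,1]: t=1:−1/120 = -1/120; (3j)²=1/21 [(4 1 3; 2 0 -2)], sign=+1
B: triangle coeff Δ(4,1,3) = 1/252; Σ_t [0,0]: t=0:+1/1440 = 1/1440; (3j)²=1/252 [(4 1 3; -2 -1 3)], sign=+1
I_A²/I_B² = (1/21)/(1/252) = 12/1

12/1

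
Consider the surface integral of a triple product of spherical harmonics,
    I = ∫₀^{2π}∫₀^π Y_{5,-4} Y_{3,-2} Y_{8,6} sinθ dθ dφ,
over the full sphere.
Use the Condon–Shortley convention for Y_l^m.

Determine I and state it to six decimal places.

m-sum 0 ✓  L=16 even ✓  2≤8≤8 ✓
Π(2lᵢ+1) = 11×7×17 = 1309
triangle coeff Δ(5,3,8) = 1/136136
Σ_t [0,0]: t=0:+1/518400 = 1/518400
(3j)²=56/2431 [(5 3 8; 0 0 0)], sign=+1
Σ_t [0,0]: t=0:+1/43545600 = 1/43545600
(3j)²=1/34 [(5 3 8; -4 -2 6)], sign=+1
⇒ 4πI² = 196/221
I = (+1)√(196/221/(4π)) = 0.26566049

0.265660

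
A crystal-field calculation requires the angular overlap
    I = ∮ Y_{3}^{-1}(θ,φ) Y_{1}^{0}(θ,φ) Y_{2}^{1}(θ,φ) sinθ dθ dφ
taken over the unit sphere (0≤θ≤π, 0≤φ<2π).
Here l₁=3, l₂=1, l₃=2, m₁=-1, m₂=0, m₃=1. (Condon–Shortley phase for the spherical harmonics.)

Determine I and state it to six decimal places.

-0.233597

Checks pass: Σm=0; 6 even; l₃=2∈[2,4].
(2·3+1)(2·1+1)(2·2+1) = 105
Δ: 2! 4! 0! / 7! → 1/105
sum: t=1:−1/4 = -1/4
3j²(3 1 2; 0 0 0) = Δ·Π!·Σ² = 3/35  (sign -1)
sum: t=1:−1/6 = -1/6
3j²(3 1 2; -1 0 1) = Δ·Π!·Σ² = 8/105  (sign +1)
combine: 4πI² = 105·3/35·8/105 = 24/35
take √, sign -1: I = -0.23359668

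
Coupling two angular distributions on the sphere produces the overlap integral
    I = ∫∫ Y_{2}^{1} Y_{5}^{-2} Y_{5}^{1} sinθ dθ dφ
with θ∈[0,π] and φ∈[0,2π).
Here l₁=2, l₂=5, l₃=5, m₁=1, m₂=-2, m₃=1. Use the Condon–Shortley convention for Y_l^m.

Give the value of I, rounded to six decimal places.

0.104819

Rules hold: Σm=0, L=12 even, 3≤5≤7.
N = 5·11·11 = 605
Δ = 2!·2!·8!/13! = 1/38610
Racah Σ t=0..2: t=0:+1/2880 t=1:−1/576 t=2:+1/2880 = -1/960
⇒ 3j(2 5 5; 0 0 0)² = 10/429, sgn +1
Racah Σ t=0..1: t=0:+1/1440 t=1:−1/2880 = 1/2880
⇒ 3j(2 5 5; 1 -2 1)² = 7/715, sgn +1
4πI² = N·(3j₀)²·(3jₘ)² = 70/507
I = +1·√(0.138067/4π) = 0.10481902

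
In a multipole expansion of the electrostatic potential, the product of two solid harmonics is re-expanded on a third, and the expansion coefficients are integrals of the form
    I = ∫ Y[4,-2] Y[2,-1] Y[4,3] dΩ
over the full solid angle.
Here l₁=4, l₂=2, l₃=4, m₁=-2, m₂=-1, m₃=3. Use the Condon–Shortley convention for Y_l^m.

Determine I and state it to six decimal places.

Rules hold: Σm=0, L=10 even, 2≤4≤6.
N = 9·5·9 = 405
Δ = 2!·6!·2!/11! = 1/13860
Racah Σ t=0..2: t=0:+1/192 t=1:−1/36 t=2:+1/192 = -5/288
⇒ 3j(4 2 4; 0 0 0)² = 20/693, sgn -1
Racah Σ t=0..1: t=0:+1/1440 t=1:−1/240 = -1/288
⇒ 3j(4 2 4; -2 -1 3)² = 5/132, sgn +1
4πI² = N·(3j₀)²·(3jₘ)² = 375/847
I = -1·√(0.442739/4π) = -0.18770204

-0.187702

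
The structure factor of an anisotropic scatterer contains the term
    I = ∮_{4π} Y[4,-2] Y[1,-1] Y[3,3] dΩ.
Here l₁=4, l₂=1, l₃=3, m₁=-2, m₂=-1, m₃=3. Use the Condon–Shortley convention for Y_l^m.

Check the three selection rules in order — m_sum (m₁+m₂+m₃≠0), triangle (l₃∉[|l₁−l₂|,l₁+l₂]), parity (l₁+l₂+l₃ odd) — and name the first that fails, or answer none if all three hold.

azimuthal sum: -2 − 1 + 3 = 0  ✓
3 ≤ 3 ≤ 5 (triangle on l)  ✓
L = 4 + 1 + 3 = 8 (even)  ✓

none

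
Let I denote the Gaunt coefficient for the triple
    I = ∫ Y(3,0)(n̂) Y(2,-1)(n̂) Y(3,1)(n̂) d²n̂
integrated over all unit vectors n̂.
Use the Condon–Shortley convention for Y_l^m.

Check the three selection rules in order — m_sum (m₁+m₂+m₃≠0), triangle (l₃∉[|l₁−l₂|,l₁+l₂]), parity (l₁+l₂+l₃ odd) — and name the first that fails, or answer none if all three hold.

none

azimuthal sum: 0 − 1 + 1 = 0  ✓
1 ≤ 3 ≤ 5 (triangle on l)  ✓
L = 3 + 2 + 3 = 8 (even)  ✓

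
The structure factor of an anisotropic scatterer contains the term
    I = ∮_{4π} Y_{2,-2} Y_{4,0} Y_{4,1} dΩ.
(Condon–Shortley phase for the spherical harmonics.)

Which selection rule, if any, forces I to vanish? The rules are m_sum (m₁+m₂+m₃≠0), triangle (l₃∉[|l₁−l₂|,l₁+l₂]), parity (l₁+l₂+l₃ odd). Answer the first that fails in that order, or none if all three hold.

azimuthal sum: -2 + 0 + 1 = -1  ✗
2 ≤ 4 ≤ 6 (triangle on l)
L = 2 + 4 + 4 = 10 (even)

m_sum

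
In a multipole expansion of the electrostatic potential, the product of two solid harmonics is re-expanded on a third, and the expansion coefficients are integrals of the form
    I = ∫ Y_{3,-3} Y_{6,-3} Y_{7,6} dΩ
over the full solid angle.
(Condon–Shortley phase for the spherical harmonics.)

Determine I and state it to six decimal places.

Rules hold: Σm=0, L=16 even, 3≤7≤9.
N = 7·13·15 = 1365
Δ = 2!·4!·10!/17! = 1/2042040
Racah Σ t=0..2: t=0:+1/207360 t=1:−1/57600 t=2:+1/207360 = -1/129600
⇒ 3j(3 6 7; 0 0 0)² = 168/12155, sgn +1
Racah Σ t=2..2: t=2:+1/17418240 = 1/17418240
⇒ 3j(3 6 7; -3 -3 6)² = 15/952, sgn -1
4πI² = N·(3j₀)²·(3jₘ)² = 945/3179
I = -1·√(0.297263/4π) = -0.15380332

-0.153803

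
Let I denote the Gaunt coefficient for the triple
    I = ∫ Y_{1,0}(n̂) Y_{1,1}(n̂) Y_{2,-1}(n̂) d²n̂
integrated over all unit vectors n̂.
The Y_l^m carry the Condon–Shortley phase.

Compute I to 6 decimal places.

-0.218510

Rules hold: Σm=0, L=4 even, 0≤2≤2.
N = 3·3·5 = 45
Δ = 0!·2!·2!/5! = 1/30
Racah Σ t=0..0: t=0:+1/1 = 1/1
⇒ 3j(1 1 2; 0 0 0)² = 2/15, sgn +1
Racah Σ t=0..0: t=0:+1/2 = 1/2
⇒ 3j(1 1 2; 0 1 -1)² = 1/10, sgn -1
4πI² = N·(3j₀)²·(3jₘ)² = 3/5
I = -1·√(0.6/4π) = -0.21850969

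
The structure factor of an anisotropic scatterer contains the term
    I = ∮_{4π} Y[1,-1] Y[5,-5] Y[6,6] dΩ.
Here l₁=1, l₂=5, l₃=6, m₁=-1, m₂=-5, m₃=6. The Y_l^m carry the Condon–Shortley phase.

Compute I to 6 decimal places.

0.331940

m-sum 0 ✓  L=12 even ✓  4≤6≤6 ✓
Π(2lᵢ+1) = 3×11×13 = 429
triangle coeff Δ(1,5,6) = 1/858
Σ_t [0,0]: t=0:+1/14400 = 1/14400
(3j)²=6/143 [(1 5 6; 0 0 0)], sign=+1
Σ_t [0,0]: t=0:+1/7257600 = 1/7257600
(3j)²=1/13 [(1 5 6; -1 -5 6)], sign=+1
⇒ 4πI² = 18/13
I = (+1)√(18/13/(4π)) = 0.33194004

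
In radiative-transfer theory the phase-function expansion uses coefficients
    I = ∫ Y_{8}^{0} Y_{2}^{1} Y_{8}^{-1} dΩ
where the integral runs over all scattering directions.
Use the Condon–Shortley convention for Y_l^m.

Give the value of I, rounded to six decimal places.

m-sum 0 ✓  L=18 even ✓  6≤8≤10 ✓
Π(2lᵢ+1) = 17×5×17 = 1445
triangle coeff Δ(8,2,8) = 1/348840
Σ_t [0,2]: t=0:+1/116121600 t=1:−1/25401600 t=2:+1/116121600 = -1/45158400
(3j)²=24/1615 [(8 2 8; 0 0 0)], sign=-1
Σ_t [1,2]: t=1:−1/50803200 t=2:+1/58060800 = -1/406425600
(3j)²=1/3230 [(8 2 8; 0 1 -1)], sign=+1
⇒ 4πI² = 12/1805
I = (-1)√(12/1805/(4π)) = -0.02300102

-0.023001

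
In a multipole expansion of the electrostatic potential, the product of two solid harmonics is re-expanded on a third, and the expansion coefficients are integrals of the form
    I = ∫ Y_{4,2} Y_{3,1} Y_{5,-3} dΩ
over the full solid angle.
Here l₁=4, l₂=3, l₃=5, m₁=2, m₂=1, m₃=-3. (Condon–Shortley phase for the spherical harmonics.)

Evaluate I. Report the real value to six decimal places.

-0.144236

Rules hold: Σm=0, L=12 even, 1≤5≤7.
N = 9·7·11 = 693
Δ = 2!·6!·4!/13! = 1/180180
Racah Σ t=0..2: t=0:+1/576 t=1:−1/144 t=2:+1/576 = -1/288
⇒ 3j(4 3 5; 0 0 0)² = 20/1001, sgn +1
Racah Σ t=0..2: t=0:+1/2304 t=1:−1/720 t=2:+1/5760 = -1/1280
⇒ 3j(4 3 5; 2 1 -3)² = 27/1430, sgn -1
4πI² = N·(3j₀)²·(3jₘ)² = 486/1859
I = -1·√(0.261431/4π) = -0.14423595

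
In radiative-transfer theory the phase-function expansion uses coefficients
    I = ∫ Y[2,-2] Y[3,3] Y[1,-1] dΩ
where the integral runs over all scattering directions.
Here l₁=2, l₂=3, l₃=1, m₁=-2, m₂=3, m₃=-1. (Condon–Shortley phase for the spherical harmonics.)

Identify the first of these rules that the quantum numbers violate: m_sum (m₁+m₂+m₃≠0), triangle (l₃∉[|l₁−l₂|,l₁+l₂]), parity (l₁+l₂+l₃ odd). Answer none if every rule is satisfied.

none

m₁+m₂+m₃ = -2 + 3 − 1 = 0  ✓
triangle: |2−3|=1 ≤ l₃=1 ≤ 2+3=5  ✓
parity: l₁+l₂+l₃ = 6 is even  ✓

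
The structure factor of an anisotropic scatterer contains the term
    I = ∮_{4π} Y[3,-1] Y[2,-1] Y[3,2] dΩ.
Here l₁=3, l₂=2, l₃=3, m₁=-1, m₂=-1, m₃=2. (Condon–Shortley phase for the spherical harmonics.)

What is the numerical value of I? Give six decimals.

0.162868

Rules hold: Σm=0, L=8 even, 1≤3≤5.
N = 7·5·7 = 245
Δ = 2!·4!·2!/9! = 1/3780
Racah Σ t=0..2: t=0:+1/24 t=1:−1/4 t=2:+1/24 = -1/6
⇒ 3j(3 2 3; 0 0 0)² = 4/105, sgn +1
Racah Σ t=0..1: t=0:+1/48 t=1:−1/12 = -1/16
⇒ 3j(3 2 3; -1 -1 2)² = 1/28, sgn +1
4πI² = N·(3j₀)²·(3jₘ)² = 1/3
I = +1·√(0.333333/4π) = 0.16286750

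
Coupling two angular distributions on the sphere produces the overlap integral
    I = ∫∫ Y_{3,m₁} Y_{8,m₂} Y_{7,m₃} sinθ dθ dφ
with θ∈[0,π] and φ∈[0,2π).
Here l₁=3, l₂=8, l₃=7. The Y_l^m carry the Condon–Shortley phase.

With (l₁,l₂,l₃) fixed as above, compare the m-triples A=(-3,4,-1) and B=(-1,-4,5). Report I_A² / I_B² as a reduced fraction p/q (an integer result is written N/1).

Same 3,8,7: normalisation and zero-m 3j drop out of the ratio.
A: Δ: 4! 2! 12! / 19! → 1/5290740; sum: t=4:+1/46448640 = 1/46448640; 3j²(3 8 7; -3 4 -1) = Δ·Π!·Σ² = 2475/117572  (sign +1)
B: Δ: 4! 2! 12! / 19! → 1/5290740; sum: t=2:+1/58060800 t=3:−1/239500800 t=4:+1/22992076800 = 43/3284582400; 3j²(3 8 7; -1 -4 5) = Δ·Π!·Σ² = 12943/755820  (sign +1)
I_A²/I_B² = (2475/117572)/(12943/755820) = 111375/90601

111375/90601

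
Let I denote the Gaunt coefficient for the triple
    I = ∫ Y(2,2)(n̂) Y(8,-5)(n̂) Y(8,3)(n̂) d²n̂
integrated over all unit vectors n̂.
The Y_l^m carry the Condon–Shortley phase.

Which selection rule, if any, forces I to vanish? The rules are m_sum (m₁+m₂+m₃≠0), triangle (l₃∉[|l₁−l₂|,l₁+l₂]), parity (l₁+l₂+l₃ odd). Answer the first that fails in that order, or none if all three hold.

none

m₁+m₂+m₃ = 2 − 5 + 3 = 0  ✓
triangle: |2−8|=6 ≤ l₃=8 ≤ 2+8=10  ✓
parity: l₁+l₂+l₃ = 18 is even  ✓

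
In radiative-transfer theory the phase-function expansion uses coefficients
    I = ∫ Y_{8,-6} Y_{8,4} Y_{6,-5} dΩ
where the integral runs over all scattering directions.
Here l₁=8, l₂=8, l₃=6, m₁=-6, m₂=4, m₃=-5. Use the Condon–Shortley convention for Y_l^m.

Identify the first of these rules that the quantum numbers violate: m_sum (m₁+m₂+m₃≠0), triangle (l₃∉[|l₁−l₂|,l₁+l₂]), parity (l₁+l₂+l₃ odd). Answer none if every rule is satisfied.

m_sum

azimuthal sum: -6 + 4 − 5 = -7  ✗
0 ≤ 6 ≤ 16 (triangle on l)
L = 8 + 8 + 6 = 22 (even)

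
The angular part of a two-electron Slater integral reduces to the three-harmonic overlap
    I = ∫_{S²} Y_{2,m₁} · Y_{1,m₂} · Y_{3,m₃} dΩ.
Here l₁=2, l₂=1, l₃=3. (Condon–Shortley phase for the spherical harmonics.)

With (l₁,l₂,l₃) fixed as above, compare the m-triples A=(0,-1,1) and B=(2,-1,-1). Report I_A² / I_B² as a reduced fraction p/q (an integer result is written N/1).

Shared (l₁,l₂,l₃)=(2,1,3): N and (l;000)² cancel in I_A²/I_B².
A: Δ = 0!·4!·2!/7! = 1/105; Racah Σ t=0..0: t=0:+1/8 = 1/8; ⇒ 3j(2 1 3; 0 -1 1)² = 2/35, sgn +1
B: Δ = 0!·4!·2!/7! = 1/105; Racah Σ t=0..0: t=0:+1/48 = 1/48; ⇒ 3j(2 1 3; 2 -1 -1)² = 1/105, sgn +1
I_A²/I_B² = (2/35)/(1/105) = 6/1

6/1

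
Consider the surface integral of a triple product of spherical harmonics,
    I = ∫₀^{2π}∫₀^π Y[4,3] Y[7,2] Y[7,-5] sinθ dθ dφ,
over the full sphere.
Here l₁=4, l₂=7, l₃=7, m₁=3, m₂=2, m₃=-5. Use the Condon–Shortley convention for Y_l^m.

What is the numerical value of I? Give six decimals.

0.160152

m-sum 0 ✓  L=18 even ✓  3≤7≤11 ✓
Π(2lᵢ+1) = 9×15×15 = 2025
triangle coeff Δ(4,7,7) = 1/58198140
Σ_t [0,4]: t=0:+1/17418240 t=1:−1/622080 t=2:+1/230400 t=3:−1/622080 t=4:+1/17418240 = 1/806400
(3j)²=2268/230945 [(4 7 7; 0 0 0)], sign=-1
Σ_t [0,1]: t=0:+1/52254720 t=1:−1/11612160 = -1/14929920
(3j)²=1225/75582 [(4 7 7; 3 2 -5)], sign=-1
⇒ 4πI² = 62511750/193947611
I = (+1)√(62511750/193947611/(4π)) = 0.16015248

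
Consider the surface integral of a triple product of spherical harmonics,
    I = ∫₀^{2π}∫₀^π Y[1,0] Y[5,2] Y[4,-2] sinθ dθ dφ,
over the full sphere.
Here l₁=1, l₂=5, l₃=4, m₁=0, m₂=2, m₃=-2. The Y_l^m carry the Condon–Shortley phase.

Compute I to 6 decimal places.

0.225034

Checks pass: Σm=0; 10 even; l₃=4∈[4,6].
(2·1+1)(2·5+1)(2·4+1) = 297
Δ: 2! 0! 8! / 11! → 1/495
sum: t=1:−1/576 = -1/576
3j²(1 5 4; 0 0 0) = Δ·Π!·Σ² = 5/99  (sign -1)
sum: t=1:−1/1440 = -1/1440
3j²(1 5 4; 0 2 -2) = Δ·Π!·Σ² = 7/165  (sign -1)
combine: 4πI² = 297·5/99·7/165 = 7/11
take √, sign +1: I = 0.22503380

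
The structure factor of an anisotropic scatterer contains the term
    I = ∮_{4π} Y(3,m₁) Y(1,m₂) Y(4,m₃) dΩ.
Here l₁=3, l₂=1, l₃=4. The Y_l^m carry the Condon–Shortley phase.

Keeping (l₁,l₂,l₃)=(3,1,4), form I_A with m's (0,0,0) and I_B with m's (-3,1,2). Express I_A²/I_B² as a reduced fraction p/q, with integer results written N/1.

16/1

Shared (l₁,l₂,l₃)=(3,1,4): N and (l;000)² cancel in I_A²/I_B².
A: Δ = 0!·6!·2!/9! = 1/252; Racah Σ t=0..0: t=0:+1/36 = 1/36; ⇒ 3j(3 1 4; 0 0 0)² = 4/63, sgn +1
B: Δ = 0!·6!·2!/9! = 1/252; Racah Σ t=0..0: t=0:+1/1440 = 1/1440; ⇒ 3j(3 1 4; -3 1 2)² = 1/252, sgn +1
I_A²/I_B² = (4/63)/(1/252) = 16/1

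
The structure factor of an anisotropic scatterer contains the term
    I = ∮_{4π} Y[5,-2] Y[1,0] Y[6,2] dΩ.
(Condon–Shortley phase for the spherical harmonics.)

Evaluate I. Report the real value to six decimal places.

Checks pass: Σm=0; 12 even; l₃=6∈[4,6].
(2·5+1)(2·1+1)(2·6+1) = 429
Δ: 0! 10! 2! / 13! → 1/858
sum: t=0:+1/14400 = 1/14400
3j²(5 1 6; 0 0 0) = Δ·Π!·Σ² = 6/143  (sign +1)
sum: t=0:+1/30240 = 1/30240
3j²(5 1 6; -2 0 2) = Δ·Π!·Σ² = 16/429  (sign +1)
combine: 4πI² = 429·6/143·16/429 = 96/143
take √, sign +1: I = 0.23113338

0.231133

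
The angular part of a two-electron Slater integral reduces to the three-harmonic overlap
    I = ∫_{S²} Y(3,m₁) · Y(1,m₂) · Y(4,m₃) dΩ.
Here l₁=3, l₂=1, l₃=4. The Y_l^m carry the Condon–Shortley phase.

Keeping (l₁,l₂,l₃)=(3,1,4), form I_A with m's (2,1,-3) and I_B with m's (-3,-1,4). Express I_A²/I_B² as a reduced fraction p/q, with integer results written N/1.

3/4

Shared (l₁,l₂,l₃)=(3,1,4): N and (l;000)² cancel in I_A²/I_B².
A: Δ = 0!·6!·2!/9! = 1/252; Racah Σ t=0..0: t=0:+1/240 = 1/240; ⇒ 3j(3 1 4; 2 1 -3)² = 1/12, sgn -1
B: Δ = 0!·6!·2!/9! = 1/252; Racah Σ t=0..0: t=0:+1/1440 = 1/1440; ⇒ 3j(3 1 4; -3 -1 4)² = 1/9, sgn +1
I_A²/I_B² = (1/12)/(1/9) = 3/4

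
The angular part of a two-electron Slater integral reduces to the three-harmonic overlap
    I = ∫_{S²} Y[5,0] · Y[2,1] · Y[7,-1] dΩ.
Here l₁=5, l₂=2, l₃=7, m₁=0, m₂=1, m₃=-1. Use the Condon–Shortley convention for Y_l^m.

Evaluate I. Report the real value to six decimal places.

m-sum 0 ✓  L=14 even ✓  3≤7≤7 ✓
Π(2lᵢ+1) = 11×5×15 = 825
triangle coeff Δ(5,2,7) = 1/15015
Σ_t [0,0]: t=0:+1/57600 = 1/57600
(3j)²=21/715 [(5 2 7; 0 0 0)], sign=-1
Σ_t [0,0]: t=0:+1/86400 = 1/86400
(3j)²=16/715 [(5 2 7; 0 1 -1)], sign=+1
⇒ 4πI² = 1008/1859
I = (-1)√(1008/1859/(4π)) = -0.20772350

-0.207724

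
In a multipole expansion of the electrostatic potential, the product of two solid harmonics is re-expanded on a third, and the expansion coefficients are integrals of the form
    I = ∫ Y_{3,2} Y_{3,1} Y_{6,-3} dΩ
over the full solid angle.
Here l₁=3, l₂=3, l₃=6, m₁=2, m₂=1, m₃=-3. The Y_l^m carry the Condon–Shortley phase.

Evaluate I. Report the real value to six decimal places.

Rules hold: Σm=0, L=12 even, 0≤6≤6.
N = 7·7·13 = 637
Δ = 0!·6!·6!/13! = 1/12012
Racah Σ t=0..0: t=0:+1/1296 = 1/1296
⇒ 3j(3 3 6; 0 0 0)² = 100/3003, sgn +1
Racah Σ t=0..0: t=0:+1/5760 = 1/5760
⇒ 3j(3 3 6; 2 1 -3)² = 9/286, sgn -1
4πI² = N·(3j₀)²·(3jₘ)² = 1050/1573
I = -1·√(0.667514/4π) = -0.23047581

-0.230476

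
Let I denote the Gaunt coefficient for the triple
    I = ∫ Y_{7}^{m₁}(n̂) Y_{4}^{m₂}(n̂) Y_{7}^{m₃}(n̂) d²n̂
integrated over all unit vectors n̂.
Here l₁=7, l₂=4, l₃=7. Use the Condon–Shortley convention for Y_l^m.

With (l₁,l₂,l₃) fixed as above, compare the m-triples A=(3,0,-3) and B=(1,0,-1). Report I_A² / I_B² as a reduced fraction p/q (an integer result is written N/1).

Shared (l₁,l₂,l₃)=(7,4,7): N and (l;000)² cancel in I_A²/I_B².
A: Δ = 4!·10!·4!/19! = 1/58198140; Racah Σ t=0..4: t=0:+1/9953280 t=1:−1/1088640 t=2:+1/1290240 t=3:−1/13063680 t=4:+1/2090188800 = -83/696729600; ⇒ 3j(7 4 7; 3 0 -3)² = 6889/6466460, sgn -1
B: Δ = 4!·10!·4!/19! = 1/58198140; Racah Σ t=0..4: t=0:+1/9953280 t=1:−1/518400 t=2:+1/276480 t=3:−1/1088640 t=4:+1/46448640 = 23/25804800; ⇒ 3j(7 4 7; 1 0 -1)² = 42849/6466460, sgn +1
I_A²/I_B² = (6889/6466460)/(42849/6466460) = 6889/42849

6889/42849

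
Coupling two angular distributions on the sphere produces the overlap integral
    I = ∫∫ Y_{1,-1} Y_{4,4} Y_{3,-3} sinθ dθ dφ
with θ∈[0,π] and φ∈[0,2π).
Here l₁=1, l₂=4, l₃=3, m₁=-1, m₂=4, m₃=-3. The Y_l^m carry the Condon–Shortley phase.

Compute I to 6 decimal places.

0.325735

Checks pass: Σm=0; 8 even; l₃=3∈[3,5].
(2·1+1)(2·4+1)(2·3+1) = 189
Δ: 2! 0! 6! / 9! → 1/252
sum: t=1:−1/36 = -1/36
3j²(1 4 3; 0 0 0) = Δ·Π!·Σ² = 4/63  (sign +1)
sum: t=2:+1/1440 = 1/1440
3j²(1 4 3; -1 4 -3) = Δ·Π!·Σ² = 1/9  (sign +1)
combine: 4πI² = 189·4/63·1/9 = 4/3
take √, sign +1: I = 0.32573501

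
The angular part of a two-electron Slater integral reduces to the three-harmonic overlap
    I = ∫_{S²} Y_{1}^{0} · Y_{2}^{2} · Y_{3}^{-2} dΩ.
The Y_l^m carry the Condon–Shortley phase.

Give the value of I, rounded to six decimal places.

m-sum 0 ✓  L=6 even ✓  1≤3≤3 ✓
Π(2lᵢ+1) = 3×5×7 = 105
triangle coeff Δ(1,2,3) = 1/105
Σ_t [0,0]: t=0:+1/4 = 1/4
(3j)²=3/35 [(1 2 3; 0 0 0)], sign=-1
Σ_t [0,0]: t=0:+1/24 = 1/24
(3j)²=1/21 [(1 2 3; 0 2 -2)], sign=-1
⇒ 4πI² = 3/7
I = (+1)√(3/7/(4π)) = 0.18467439

0.184674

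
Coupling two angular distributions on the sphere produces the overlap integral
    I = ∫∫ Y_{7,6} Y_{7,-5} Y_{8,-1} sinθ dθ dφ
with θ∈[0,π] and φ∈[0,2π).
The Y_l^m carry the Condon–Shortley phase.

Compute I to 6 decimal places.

Rules hold: Σm=0, L=22 even, 0≤8≤14.
N = 15·15·17 = 3825
Δ = 6!·8!·8!/23! = 1/22086194130
Racah Σ t=0..6: t=0:+1/18289152000 t=1:−1/248832000 t=2:+1/24883200 t=3:−1/11943936 t=4:+1/24883200 t=5:−1/248832000 t=6:+1/18289152000 = -11/975421440
⇒ 3j(7 7 8; 0 0 0)² = 1750/289731, sgn -1
Racah Σ t=0..1: t=0:+1/5225472000 t=1:−1/24385536000 = 11/73156608000
⇒ 3j(7 7 8; 6 -5 -1)² = 2904/260015, sgn -1
4πI² = N·(3j₀)²·(3jₘ)² = 10890000/42204149
I = +1·√(0.258032/4π) = 0.14329513

0.143295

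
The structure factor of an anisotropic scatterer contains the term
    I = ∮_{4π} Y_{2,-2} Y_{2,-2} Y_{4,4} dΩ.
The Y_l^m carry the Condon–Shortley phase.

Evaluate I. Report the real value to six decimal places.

Rules hold: Σm=0, L=8 even, 0≤4≤4.
N = 5·5·9 = 225
Δ = 0!·4!·4!/9! = 1/630
Racah Σ t=0..0: t=0:+1/16 = 1/16
⇒ 3j(2 2 4; 0 0 0)² = 2/35, sgn +1
Racah Σ t=0..0: t=0:+1/576 = 1/576
⇒ 3j(2 2 4; -2 -2 4)² = 1/9, sgn +1
4πI² = N·(3j₀)²·(3jₘ)² = 10/7
I = +1·√(1.42857/4π) = 0.33716777

0.337168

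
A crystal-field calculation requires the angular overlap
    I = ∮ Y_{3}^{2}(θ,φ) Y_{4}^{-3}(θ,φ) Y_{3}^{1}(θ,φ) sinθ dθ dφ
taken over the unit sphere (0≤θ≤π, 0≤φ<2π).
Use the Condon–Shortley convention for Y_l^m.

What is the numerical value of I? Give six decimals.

Checks pass: Σm=0; 10 even; l₃=3∈[1,7].
(2·3+1)(2·4+1)(2·3+1) = 441
Δ: 4! 2! 4! / 11! → 1/34650
sum: t=1:−1/72 t=2:+1/16 t=3:−1/72 = 5/144
3j²(3 4 3; 0 0 0) = Δ·Π!·Σ² = 2/77  (sign -1)
sum: t=0:+1/144 t=1:−1/288 = 1/288
3j²(3 4 3; 2 -3 1) = Δ·Π!·Σ² = 1/99  (sign +1)
combine: 4πI² = 441·2/77·1/99 = 14/121
take √, sign -1: I = -0.09595473

-0.095955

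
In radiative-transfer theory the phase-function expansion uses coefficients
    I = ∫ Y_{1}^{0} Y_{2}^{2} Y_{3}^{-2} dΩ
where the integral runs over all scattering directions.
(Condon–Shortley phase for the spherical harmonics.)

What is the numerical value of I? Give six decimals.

0.184674

Checks pass: Σm=0; 6 even; l₃=3∈[1,3].
(2·1+1)(2·2+1)(2·3+1) = 105
Δ: 0! 2! 4! / 7! → 1/105
sum: t=0:+1/4 = 1/4
3j²(1 2 3; 0 0 0) = Δ·Π!·Σ² = 3/35  (sign -1)
sum: t=0:+1/24 = 1/24
3j²(1 2 3; 0 2 -2) = Δ·Π!·Σ² = 1/21  (sign -1)
combine: 4πI² = 105·3/35·1/21 = 3/7
take √, sign +1: I = 0.18467439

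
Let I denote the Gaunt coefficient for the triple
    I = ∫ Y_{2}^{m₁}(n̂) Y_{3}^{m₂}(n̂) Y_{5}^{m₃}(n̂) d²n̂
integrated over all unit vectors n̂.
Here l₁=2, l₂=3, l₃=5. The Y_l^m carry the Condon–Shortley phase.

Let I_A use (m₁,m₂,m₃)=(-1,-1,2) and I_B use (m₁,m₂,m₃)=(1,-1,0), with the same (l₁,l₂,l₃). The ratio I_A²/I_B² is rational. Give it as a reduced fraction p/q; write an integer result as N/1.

Same 2,3,5: normalisation and zero-m 3j drop out of the ratio.
A: Δ: 0! 4! 6! / 11! → 1/2310; sum: t=0:+1/288 = 1/288; 3j²(2 3 5; -1 -1 2) = Δ·Π!·Σ² = 1/22  (sign -1)
B: Δ: 0! 4! 6! / 11! → 1/2310; sum: t=0:+1/288 = 1/288; 3j²(2 3 5; 1 -1 0) = Δ·Π!·Σ² = 5/231  (sign -1)
I_A²/I_B² = (1/22)/(5/231) = 21/10

21/10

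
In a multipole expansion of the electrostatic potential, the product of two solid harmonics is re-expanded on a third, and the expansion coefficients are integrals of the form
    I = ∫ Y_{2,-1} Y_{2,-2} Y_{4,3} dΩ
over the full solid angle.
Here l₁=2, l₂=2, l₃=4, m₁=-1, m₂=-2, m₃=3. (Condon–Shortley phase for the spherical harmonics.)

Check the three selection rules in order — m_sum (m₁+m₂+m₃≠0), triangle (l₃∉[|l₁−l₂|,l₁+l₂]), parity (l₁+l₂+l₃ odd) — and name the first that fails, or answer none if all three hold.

none

Σmᵢ = 0  ✓
l₃∈[|l₁−l₂|,l₁+l₂]=[0,4], have l₃=4  ✓
Σlᵢ = 8 ⇒ even  ✓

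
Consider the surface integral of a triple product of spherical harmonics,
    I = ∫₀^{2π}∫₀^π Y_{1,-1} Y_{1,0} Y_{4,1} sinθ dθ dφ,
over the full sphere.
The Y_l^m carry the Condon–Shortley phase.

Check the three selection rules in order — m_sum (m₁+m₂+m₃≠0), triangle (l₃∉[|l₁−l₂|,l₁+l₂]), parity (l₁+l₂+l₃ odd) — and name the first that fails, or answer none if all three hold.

Σmᵢ = 0  ✓
l₃∈[|l₁−l₂|,l₁+l₂]=[0,2], have l₃=4  ✗
Σlᵢ = 6 ⇒ even

triangle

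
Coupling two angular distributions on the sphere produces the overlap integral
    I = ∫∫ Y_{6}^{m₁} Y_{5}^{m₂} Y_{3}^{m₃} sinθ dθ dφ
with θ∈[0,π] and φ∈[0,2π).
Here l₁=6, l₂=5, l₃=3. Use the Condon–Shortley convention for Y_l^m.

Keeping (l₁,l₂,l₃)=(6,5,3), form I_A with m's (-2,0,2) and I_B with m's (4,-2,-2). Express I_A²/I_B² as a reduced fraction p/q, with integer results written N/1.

7/9

l's match ⇒ only the (l;m) 3-j factors differ between A and B.
A: triangle coeff Δ(6,5,3) = 1/675675; Σ_t [4,5]: t=4:+1/13824 t=5:−1/8640 = -1/23040; (3j)²=2/429 [(6 5 3; -2 0 2)], sign=+1
B: triangle coeff Δ(6,5,3) = 1/675675; Σ_t [1,2]: t=1:−1/60480 t=2:+1/34560 = 1/80640; (3j)²=6/1001 [(6 5 3; 4 -2 -2)], sign=-1
I_A²/I_B² = (2/429)/(6/1001) = 7/9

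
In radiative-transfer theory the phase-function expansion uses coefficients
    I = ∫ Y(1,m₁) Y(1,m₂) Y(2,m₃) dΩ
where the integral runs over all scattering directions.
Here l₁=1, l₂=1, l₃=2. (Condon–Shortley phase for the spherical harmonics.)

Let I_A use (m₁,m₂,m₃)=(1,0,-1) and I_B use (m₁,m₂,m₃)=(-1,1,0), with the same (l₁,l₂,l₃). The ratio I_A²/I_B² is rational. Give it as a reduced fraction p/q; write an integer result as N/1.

3/1

Same 1,1,2: normalisation and zero-m 3j drop out of the ratio.
A: Δ: 0! 2! 2! / 5! → 1/30; sum: t=0:+1/2 = 1/2; 3j²(1 1 2; 1 0 -1) = Δ·Π!·Σ² = 1/10  (sign -1)
B: Δ: 0! 2! 2! / 5! → 1/30; sum: t=0:+1/4 = 1/4; 3j²(1 1 2; -1 1 0) = Δ·Π!·Σ² = 1/30  (sign +1)
I_A²/I_B² = (1/10)/(1/30) = 3/1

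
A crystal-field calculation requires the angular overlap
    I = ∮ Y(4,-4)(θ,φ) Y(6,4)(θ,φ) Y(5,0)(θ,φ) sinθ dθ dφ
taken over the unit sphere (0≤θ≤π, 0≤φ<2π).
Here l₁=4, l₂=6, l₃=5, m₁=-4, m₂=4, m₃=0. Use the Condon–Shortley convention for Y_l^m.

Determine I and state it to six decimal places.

0.000000

L=15 odd ⇒ parity kills the (l;000) factor ⇒ I = 0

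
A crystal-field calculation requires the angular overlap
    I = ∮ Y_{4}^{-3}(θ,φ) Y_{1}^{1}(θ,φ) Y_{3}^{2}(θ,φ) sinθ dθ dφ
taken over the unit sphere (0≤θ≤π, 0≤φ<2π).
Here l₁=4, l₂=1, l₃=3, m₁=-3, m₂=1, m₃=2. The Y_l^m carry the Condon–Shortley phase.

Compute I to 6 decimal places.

m-sum 0 ✓  L=8 even ✓  3≤3≤5 ✓
Π(2lᵢ+1) = 9×3×7 = 189
triangle coeff Δ(4,1,3) = 1/252
Σ_t [1,1]: t=1:−1/36 = -1/36
(3j)²=4/63 [(4 1 3; 0 0 0)], sign=+1
Σ_t [2,2]: t=2:+1/240 = 1/240
(3j)²=1/12 [(4 1 3; -3 1 2)], sign=-1
⇒ 4πI² = 1/1
I = (-1)√(1/1/(4π)) = -0.28209479

-0.282095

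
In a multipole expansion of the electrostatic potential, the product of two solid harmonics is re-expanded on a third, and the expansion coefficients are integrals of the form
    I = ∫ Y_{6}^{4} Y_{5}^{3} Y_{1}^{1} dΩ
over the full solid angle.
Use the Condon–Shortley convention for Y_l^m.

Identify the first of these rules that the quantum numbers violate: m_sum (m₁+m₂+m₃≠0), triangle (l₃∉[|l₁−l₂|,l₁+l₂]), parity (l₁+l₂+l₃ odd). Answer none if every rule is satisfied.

azimuthal sum: 4 + 3 + 1 = 8  ✗
1 ≤ 1 ≤ 11 (triangle on l)
L = 6 + 5 + 1 = 12 (even)

m_sum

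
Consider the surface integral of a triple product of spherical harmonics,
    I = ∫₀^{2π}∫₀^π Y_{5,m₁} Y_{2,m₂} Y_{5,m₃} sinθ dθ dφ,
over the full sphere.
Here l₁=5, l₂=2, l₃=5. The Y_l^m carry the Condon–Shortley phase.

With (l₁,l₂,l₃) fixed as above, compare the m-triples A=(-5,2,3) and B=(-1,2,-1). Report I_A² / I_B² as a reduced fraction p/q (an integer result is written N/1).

1/5

Shared (l₁,l₂,l₃)=(5,2,5): N and (l;000)² cancel in I_A²/I_B².
A: Δ = 2!·8!·2!/13! = 1/38610; Racah Σ t=2..2: t=2:+1/161280 = 1/161280; ⇒ 3j(5 2 5; -5 2 3)² = 1/143, sgn +1
B: Δ = 2!·8!·2!/13! = 1/38610; Racah Σ t=2..2: t=2:+1/2304 = 1/2304; ⇒ 3j(5 2 5; -1 2 -1)² = 5/143, sgn +1
I_A²/I_B² = (1/143)/(5/143) = 1/5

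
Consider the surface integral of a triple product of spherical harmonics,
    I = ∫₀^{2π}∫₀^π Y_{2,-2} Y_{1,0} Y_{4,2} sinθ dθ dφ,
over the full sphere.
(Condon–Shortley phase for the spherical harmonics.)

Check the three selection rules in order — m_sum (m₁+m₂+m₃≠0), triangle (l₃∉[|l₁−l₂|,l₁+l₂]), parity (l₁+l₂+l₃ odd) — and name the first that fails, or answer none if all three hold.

m₁+m₂+m₃ = -2 + 0 + 2 = 0  ✓
triangle: |2−1|=1 ≤ l₃=4 ≤ 2+1=3  ✗
parity: l₁+l₂+l₃ = 7 is odd

triangle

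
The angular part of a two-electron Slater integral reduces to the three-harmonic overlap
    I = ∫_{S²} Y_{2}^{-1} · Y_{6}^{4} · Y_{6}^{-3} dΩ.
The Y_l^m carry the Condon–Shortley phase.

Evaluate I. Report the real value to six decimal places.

0.179515

Rules hold: Σm=0, L=14 even, 4≤6≤8.
N = 5·13·13 = 845
Δ = 2!·2!·10!/15! = 1/90090
Racah Σ t=0..2: t=0:+1/69120 t=1:−1/14400 t=2:+1/69120 = -7/172800
⇒ 3j(2 6 6; 0 0 0)² = 14/715, sgn -1
Racah Σ t=1..2: t=1:−1/725760 t=2:+1/161280 = 1/207360
⇒ 3j(2 6 6; -1 4 -3)² = 7/286, sgn -1
4πI² = N·(3j₀)²·(3jₘ)² = 49/121
I = +1·√(0.404959/4π) = 0.17951487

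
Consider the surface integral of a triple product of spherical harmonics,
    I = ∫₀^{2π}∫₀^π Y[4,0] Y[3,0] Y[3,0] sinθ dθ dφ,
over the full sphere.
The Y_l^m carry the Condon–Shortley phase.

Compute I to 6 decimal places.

0.153870

Rules hold: Σm=0, L=10 even, 1≤3≤7.
N = 9·7·7 = 441
Δ = 4!·4!·2!/11! = 1/34650
Racah Σ t=1..3: t=1:−1/72 t=2:+1/16 t=3:−1/72 = 5/144
⇒ 3j(4 3 3; 0 0 0)² = 2/77, sgn -1
(m-triple is (0,0,0) — same symbol as above.)
4πI² = N·(3j₀)²·(3jₘ)² = 36/121
I = +1·√(0.297521/4π) = 0.15386989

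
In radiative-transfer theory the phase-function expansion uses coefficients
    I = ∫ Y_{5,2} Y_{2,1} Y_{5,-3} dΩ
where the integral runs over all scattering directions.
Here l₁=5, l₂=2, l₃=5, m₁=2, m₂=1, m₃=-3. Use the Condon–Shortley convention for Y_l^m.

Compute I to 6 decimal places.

-0.161739

m-sum 0 ✓  L=12 even ✓  3≤5≤7 ✓
Π(2lᵢ+1) = 11×5×11 = 605
triangle coeff Δ(5,2,5) = 1/38610
Σ_t [0,2]: t=0:+1/2880 t=1:−1/576 t=2:+1/2880 = -1/960
(3j)²=10/429 [(5 2 5; 0 0 0)], sign=+1
Σ_t [1,2]: t=1:−1/2880 t=2:+1/10080 = -1/4032
(3j)²=10/429 [(5 2 5; 2 1 -3)], sign=-1
⇒ 4πI² = 500/1521
I = (-1)√(500/1521/(4π)) = -0.16173926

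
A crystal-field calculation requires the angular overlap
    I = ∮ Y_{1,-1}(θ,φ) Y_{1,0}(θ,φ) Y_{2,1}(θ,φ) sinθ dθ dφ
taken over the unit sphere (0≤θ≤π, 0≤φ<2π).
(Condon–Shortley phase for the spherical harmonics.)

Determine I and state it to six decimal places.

Rules hold: Σm=0, L=4 even, 0≤2≤2.
N = 3·3·5 = 45
Δ = 0!·2!·2!/5! = 1/30
Racah Σ t=0..0: t=0:+1/1 = 1/1
⇒ 3j(1 1 2; 0 0 0)² = 2/15, sgn +1
Racah Σ t=0..0: t=0:+1/2 = 1/2
⇒ 3j(1 1 2; -1 0 1)² = 1/10, sgn -1
4πI² = N·(3j₀)²·(3jₘ)² = 3/5
I = -1·√(0.6/4π) = -0.21850969

-0.218510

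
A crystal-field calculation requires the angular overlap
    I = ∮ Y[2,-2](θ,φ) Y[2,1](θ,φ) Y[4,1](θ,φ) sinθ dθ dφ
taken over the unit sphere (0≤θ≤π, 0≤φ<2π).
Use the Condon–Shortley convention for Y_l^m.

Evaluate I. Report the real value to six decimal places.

-0.090112

m-sum 0 ✓  L=8 even ✓  0≤4≤4 ✓
Π(2lᵢ+1) = 5×5×9 = 225
triangle coeff Δ(2,2,4) = 1/630
Σ_t [0,0]: t=0:+1/16 = 1/16
(3j)²=2/35 [(2 2 4; 0 0 0)], sign=+1
Σ_t [0,0]: t=0:+1/144 = 1/144
(3j)²=1/126 [(2 2 4; -2 1 1)], sign=-1
⇒ 4πI² = 5/49
I = (-1)√(5/49/(4π)) = -0.09011188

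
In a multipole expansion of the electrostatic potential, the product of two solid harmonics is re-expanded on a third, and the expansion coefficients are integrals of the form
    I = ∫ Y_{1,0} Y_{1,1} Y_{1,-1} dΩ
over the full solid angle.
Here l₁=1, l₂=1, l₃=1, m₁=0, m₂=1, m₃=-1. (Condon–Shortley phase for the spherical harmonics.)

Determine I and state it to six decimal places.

0.000000

Σlᵢ=3 odd — θ-integrand is odd under cosθ→−cosθ; I=0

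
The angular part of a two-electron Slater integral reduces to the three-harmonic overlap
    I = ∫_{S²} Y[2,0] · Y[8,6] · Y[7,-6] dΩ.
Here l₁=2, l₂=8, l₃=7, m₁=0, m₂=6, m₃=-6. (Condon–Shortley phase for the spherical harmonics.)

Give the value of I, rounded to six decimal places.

0.000000

Σlᵢ=17 odd — θ-integrand is odd under cosθ→−cosθ; I=0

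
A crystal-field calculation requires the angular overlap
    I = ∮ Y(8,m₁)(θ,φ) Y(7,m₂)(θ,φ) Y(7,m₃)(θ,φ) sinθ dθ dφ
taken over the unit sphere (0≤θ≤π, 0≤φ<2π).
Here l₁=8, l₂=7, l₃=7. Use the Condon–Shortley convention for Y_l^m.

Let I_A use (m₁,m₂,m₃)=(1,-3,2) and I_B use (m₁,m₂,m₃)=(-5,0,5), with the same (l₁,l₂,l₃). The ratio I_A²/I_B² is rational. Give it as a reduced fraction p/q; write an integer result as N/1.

12/637

Same 8,7,7: normalisation and zero-m 3j drop out of the ratio.
A: Δ: 8! 8! 6! / 23! → 1/22086194130; sum: t=0:+1/9754214400 t=1:−1/261273600 t=2:+1/49766400 t=3:−1/49766400 t=4:+1/298598400 = -11/29262643200; 3j²(8 7 7; 1 -3 2) = Δ·Π!·Σ² = 30/676039  (sign +1)
B: Δ: 8! 8! 6! / 23! → 1/22086194130; sum: t=5:−1/1393459200 t=6:+1/870912000 t=7:−1/5225472000 = 1/4180377600; 3j²(8 7 7; -5 0 5) = Δ·Π!·Σ² = 35/14858  (sign +1)
I_A²/I_B² = (30/676039)/(35/14858) = 12/637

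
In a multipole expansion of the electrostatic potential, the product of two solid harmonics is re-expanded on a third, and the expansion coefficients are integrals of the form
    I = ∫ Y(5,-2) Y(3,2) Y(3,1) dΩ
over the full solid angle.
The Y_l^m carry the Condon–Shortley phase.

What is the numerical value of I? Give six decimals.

0.000000

m-sum = -2 + 2 + 1 = 1 ≠ 0 ⇒ I = 0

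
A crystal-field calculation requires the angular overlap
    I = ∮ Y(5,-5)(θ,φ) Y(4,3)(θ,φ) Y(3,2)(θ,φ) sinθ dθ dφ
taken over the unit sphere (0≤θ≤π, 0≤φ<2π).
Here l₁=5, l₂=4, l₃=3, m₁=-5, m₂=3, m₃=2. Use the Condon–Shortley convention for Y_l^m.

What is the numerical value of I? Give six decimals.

-0.212007

Checks pass: Σm=0; 12 even; l₃=3∈[1,9].
(2·5+1)(2·4+1)(2·3+1) = 693
Δ: 6! 4! 2! / 13! → 1/180180
sum: t=2:+1/576 t=3:−1/144 t=4:+1/576 = -1/288
3j²(5 4 3; 0 0 0) = Δ·Π!·Σ² = 20/1001  (sign +1)
sum: t=6:+1/17280 = 1/17280
3j²(5 4 3; -5 3 2) = Δ·Π!·Σ² = 35/858  (sign -1)
combine: 4πI² = 693·20/1001·35/858 = 1050/1859
take √, sign -1: I = -0.21200691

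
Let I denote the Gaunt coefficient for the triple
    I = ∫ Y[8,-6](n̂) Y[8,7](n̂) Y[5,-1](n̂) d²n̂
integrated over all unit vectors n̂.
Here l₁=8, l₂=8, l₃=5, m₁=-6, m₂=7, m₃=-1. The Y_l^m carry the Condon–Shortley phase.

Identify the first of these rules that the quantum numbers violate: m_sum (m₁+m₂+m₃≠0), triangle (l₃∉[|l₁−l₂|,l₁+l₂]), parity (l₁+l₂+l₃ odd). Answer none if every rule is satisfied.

azimuthal sum: -6 + 7 − 1 = 0  ✓
0 ≤ 5 ≤ 16 (triangle on l)  ✓
L = 8 + 8 + 5 = 21 (odd)  ✗

parity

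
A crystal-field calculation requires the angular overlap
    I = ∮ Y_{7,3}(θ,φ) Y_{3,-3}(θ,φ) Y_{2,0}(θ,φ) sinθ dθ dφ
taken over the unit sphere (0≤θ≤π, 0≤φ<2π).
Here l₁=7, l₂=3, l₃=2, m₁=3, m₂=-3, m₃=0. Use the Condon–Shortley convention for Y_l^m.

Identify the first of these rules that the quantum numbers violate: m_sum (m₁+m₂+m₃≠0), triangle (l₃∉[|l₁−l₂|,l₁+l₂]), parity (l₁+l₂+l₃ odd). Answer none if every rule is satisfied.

triangle

Σmᵢ = 0  ✓
l₃∈[|l₁−l₂|,l₁+l₂]=[4,10], have l₃=2  ✗
Σlᵢ = 12 ⇒ even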